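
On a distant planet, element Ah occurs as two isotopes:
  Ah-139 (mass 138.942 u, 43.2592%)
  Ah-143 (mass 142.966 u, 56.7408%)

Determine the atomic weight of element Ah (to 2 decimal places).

141.23 u

Weight each isotope mass by its fractional abundance: 0.432592 × 138.942 + 0.567408 × 142.966
= 60.1052 + 81.1201 = 141.2253 u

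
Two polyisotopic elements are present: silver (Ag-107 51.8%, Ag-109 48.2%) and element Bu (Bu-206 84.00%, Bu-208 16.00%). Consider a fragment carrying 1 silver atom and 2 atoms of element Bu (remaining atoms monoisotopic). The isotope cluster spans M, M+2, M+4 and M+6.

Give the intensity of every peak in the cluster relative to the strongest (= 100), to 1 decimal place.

Silver pattern (n=1): 0.5180 : 0.4820
Element Bu pattern (n=2): 0.7056 : 0.2688 : 0.0256
Convolve the two distributions (both contribute in 2-u steps):
  M: 0.5180×0.7056 = 0.365501
  M+2: 0.5180×0.2688 + 0.4820×0.7056 = 0.479338
  M+4: 0.5180×0.0256 + 0.4820×0.2688 = 0.142822
  M+6: 0.4820×0.0256 = 0.012339
Scale to base peak (0.479338) = 100: 76.3 : 100.0 : 29.8 : 2.6

76.3 : 100.0 : 29.8 : 2.6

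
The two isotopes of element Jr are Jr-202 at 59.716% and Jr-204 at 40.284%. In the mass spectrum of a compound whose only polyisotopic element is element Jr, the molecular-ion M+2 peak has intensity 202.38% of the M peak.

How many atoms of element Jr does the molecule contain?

3

For n independent Jr atoms, I(M+2)/I(M) = n · (abundance Jr-204) / (abundance Jr-202) = n · 0.40284/0.59716.
n = 2.0238 × 0.59716/0.40284 = 3.00 ≈ 3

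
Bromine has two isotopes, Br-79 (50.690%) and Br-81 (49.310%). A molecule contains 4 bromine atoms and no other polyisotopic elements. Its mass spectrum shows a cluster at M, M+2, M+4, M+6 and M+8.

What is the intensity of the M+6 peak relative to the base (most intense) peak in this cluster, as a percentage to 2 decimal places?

64.85%

(0.50690 + 0.49310)^4 gives M 0.0660, M+2 0.2569, M+4 0.3749, M+6 0.2431, M+8 0.0591; the largest is M+4.
P(M+4) = C(4,2) × 0.50690^2 × 0.49310^2 = 6 × 0.25694761 × 0.24314761 = 0.374857 (base)
P(M+6) = C(4,3) × 0.50690^1 × 0.49310^3 = 4 × 0.5069 × 0.11989609 = 0.243101
Relative intensity = 0.243101 / 0.374857 × 100 = 64.85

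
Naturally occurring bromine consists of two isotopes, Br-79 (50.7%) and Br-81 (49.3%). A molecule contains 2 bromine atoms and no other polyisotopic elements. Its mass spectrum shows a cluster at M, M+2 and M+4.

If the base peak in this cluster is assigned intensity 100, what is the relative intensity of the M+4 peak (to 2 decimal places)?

Term probabilities: M 0.2570, M+2 0.4999, M+4 0.2430. Base peak = M+2.
P(M+2) = C(2,1) × 0.507^1 × 0.493^1 = 2 × 0.5070 × 0.4930 = 0.499902 (base)
P(M+4) = C(2,2) × 0.507^0 × 0.493^2 = 1 × 1.0000 × 0.243049 = 0.243049
Relative intensity = 0.243049 / 0.499902 × 100 = 48.62

48.62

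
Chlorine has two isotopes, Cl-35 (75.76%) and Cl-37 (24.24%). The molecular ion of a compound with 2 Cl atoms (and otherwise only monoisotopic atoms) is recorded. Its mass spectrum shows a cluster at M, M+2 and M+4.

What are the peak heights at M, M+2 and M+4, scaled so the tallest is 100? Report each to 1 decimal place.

Expanding (0.7576 + 0.2424)^2:
P(M) = 0.7576^2 = 0.573958
P(M+2) = 2 × 0.7576^1 × 0.2424^1 = 0.367284
P(M+4) = 0.2424^2 = 0.058758
The M peak is largest (0.573958); scaling to 100 gives 100.0 : 64.0 : 10.2.

100.0 : 64.0 : 10.2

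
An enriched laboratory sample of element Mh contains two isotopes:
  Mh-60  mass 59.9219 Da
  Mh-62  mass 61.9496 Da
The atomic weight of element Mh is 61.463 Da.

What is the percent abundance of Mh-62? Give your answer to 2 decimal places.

With x = fraction of Mh-60 (so Mh-62 is 1 − x):
59.9219·x + 61.9496·(1 − x) = 61.463
(59.9219 − 61.9496)·x = 61.463 − 61.9496
x = -0.4866 / -2.0277 = 0.23998 → 24.00% Mh-60, 76.00% Mh-62.

76.00%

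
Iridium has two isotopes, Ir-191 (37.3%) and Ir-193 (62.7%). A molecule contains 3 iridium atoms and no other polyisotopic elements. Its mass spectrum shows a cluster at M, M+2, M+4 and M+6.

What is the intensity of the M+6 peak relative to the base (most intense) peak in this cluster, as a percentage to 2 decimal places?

56.03%

Term probabilities: M 0.0519, M+2 0.2617, M+4 0.4399, M+6 0.2465. Base peak = M+4.
P(M+4) = C(3,2) × 0.373^1 × 0.627^2 = 3 × 0.3730 × 0.393129 = 0.439911 (base)
P(M+6) = C(3,3) × 0.373^0 × 0.627^3 = 1 × 1.0000 × 0.24649188 = 0.246492
Relative intensity = 0.246492 / 0.439911 × 100 = 56.03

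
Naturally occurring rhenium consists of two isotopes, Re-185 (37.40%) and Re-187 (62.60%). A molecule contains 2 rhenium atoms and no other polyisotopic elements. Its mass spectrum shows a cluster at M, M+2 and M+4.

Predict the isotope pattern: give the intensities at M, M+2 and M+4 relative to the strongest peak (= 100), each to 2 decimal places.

29.87 : 100.00 : 83.69

Expanding (0.3740 + 0.6260)^2:
P(M) = 0.3740^2 = 0.139876
P(M+2) = 2 × 0.3740^1 × 0.6260^1 = 0.468248
P(M+4) = 0.6260^2 = 0.391876
The M+2 peak is largest (0.468248); scaling to 100 gives 29.87 : 100.00 : 83.69.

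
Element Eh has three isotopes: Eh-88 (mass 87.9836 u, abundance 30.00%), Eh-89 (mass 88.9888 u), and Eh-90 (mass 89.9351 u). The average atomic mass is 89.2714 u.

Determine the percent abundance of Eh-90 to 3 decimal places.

61.731%

Let x and y be the fractions of Eh-89 and Eh-90. Then x + y = 1 − 0.3000 = 0.7000 and 88.9888x + 89.9351y = 89.2714 − 0.3000×87.9836 = 62.87632.
Substituting: 88.9888x + 89.9351(0.7000 − x) = 62.87632
(88.9888 − 89.9351)x = -0.07825  ⇒  x = 0.08269, y = 0.61731
Eh-89: 8.269%, Eh-90: 61.731%.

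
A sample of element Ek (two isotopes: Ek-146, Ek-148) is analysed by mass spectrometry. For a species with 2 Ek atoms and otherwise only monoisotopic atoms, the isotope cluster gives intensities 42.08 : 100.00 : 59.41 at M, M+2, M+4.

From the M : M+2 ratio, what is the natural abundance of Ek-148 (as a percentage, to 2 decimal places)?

Write p for the Ek-146 fraction. I(M+2)/I(M) = [C(2,1)·p^1·(1−p)] / p^2 = 2·(1−p)/p = 100.00/42.08 = 2.3764
(1−p)/p = 2.3764/2 = 1.1882  ⇒  p = 1/(1 + 1.1882) = 0.4570
Ek-146: 45.70%, Ek-148: 54.30%.

54.30%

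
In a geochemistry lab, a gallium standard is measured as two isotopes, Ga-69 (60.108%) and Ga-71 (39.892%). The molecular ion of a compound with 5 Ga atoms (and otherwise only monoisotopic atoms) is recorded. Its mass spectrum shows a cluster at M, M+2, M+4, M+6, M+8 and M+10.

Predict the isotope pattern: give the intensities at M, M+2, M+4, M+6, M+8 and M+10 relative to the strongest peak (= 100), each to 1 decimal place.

22.7 : 75.3 : 100.0 : 66.4 : 22.0 : 2.9

Expanding (0.60108 + 0.39892)^5:
P(M) = 0.60108^5 = 0.078462
P(M+2) = 5 × 0.60108^4 × 0.39892^1 = 0.260366
P(M+4) = 10 × 0.60108^3 × 0.39892^2 = 0.345596
P(M+6) = 10 × 0.60108^2 × 0.39892^3 = 0.229362
P(M+8) = 5 × 0.60108^1 × 0.39892^4 = 0.076111
P(M+10) = 0.39892^5 = 0.010103
The M+4 peak is largest (0.345596); scaling to 100 gives 22.7 : 75.3 : 100.0 : 66.4 : 22.0 : 2.9.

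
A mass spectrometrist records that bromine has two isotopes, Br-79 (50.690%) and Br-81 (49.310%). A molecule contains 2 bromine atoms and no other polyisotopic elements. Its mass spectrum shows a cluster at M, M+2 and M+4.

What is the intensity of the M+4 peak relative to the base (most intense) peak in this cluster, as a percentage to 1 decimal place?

Term probabilities: M 0.2569, M+2 0.4999, M+4 0.2431. Base peak = M+2.
P(M+2) = C(2,1) × 0.50690^1 × 0.49310^1 = 2 × 0.5069 × 0.4931 = 0.499905 (base)
P(M+4) = C(2,2) × 0.50690^0 × 0.49310^2 = 1 × 1.0000 × 0.24314761 = 0.243148
Relative intensity = 0.243148 / 0.499905 × 100 = 48.6

48.6%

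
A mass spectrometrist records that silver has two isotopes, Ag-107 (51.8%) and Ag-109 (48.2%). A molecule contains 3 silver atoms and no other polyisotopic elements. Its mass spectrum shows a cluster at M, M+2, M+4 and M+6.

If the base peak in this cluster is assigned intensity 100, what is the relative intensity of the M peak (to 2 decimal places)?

35.82

Binomial terms of (0.518 + 0.482)^3: M 0.1390, M+2 0.3880, M+4 0.3610, M+6 0.1120 → M+2 is the base peak.
P(M+2) = C(3,1) × 0.518^2 × 0.482^1 = 3 × 0.268324 × 0.4820 = 0.387997 (base)
P(M) = C(3,0) × 0.518^3 × 0.482^0 = 1 × 0.13899183 × 1.0000 = 0.138992
Relative intensity = 0.138992 / 0.387997 × 100 = 35.82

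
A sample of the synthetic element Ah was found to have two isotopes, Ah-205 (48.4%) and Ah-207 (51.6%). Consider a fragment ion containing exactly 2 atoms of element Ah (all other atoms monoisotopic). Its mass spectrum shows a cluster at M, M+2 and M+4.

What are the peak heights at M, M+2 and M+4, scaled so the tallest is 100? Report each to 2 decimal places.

46.90 : 100.00 : 53.31

Each Ah atom is independently Ah-205 (p = 0.484) or Ah-207 (q = 0.516); the cluster is the binomial expansion (p + q)^2.
P(M) = 0.484^2 = 0.234256
P(M+2) = 2 × 0.484^1 × 0.516^1 = 0.499488
P(M+4) = 0.516^2 = 0.266256
The M+2 peak is largest (0.499488); scaling to 100 gives 46.90 : 100.00 : 53.31.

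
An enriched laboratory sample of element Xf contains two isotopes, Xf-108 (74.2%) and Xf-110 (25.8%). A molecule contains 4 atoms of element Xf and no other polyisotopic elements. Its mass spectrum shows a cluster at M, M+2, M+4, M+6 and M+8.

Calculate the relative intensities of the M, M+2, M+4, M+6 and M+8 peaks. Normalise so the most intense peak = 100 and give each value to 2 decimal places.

Each Xf atom is independently Xf-108 (p = 0.742) or Xf-110 (q = 0.258); the cluster is the binomial expansion (p + q)^4.
P(M) = 0.742^4 = 0.303121
P(M+2) = 4 × 0.742^3 × 0.258^1 = 0.421591
P(M+4) = 6 × 0.742^2 × 0.258^2 = 0.219886
P(M+6) = 4 × 0.742^1 × 0.258^3 = 0.050971
P(M+8) = 0.258^4 = 0.004431
The M+2 peak is largest (0.421591); scaling to 100 gives 71.90 : 100.00 : 52.16 : 12.09 : 1.05.

71.90 : 100.00 : 52.16 : 12.09 : 1.05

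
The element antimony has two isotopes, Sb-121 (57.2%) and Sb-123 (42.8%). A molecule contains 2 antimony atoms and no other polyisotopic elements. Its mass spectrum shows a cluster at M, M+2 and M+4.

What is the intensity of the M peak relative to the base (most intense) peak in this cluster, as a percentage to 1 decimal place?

66.8%

(0.572 + 0.428)^2 gives M 0.3272, M+2 0.4896, M+4 0.1832; the largest is M+2.
P(M+2) = C(2,1) × 0.572^1 × 0.428^1 = 2 × 0.5720 × 0.4280 = 0.489632 (base)
P(M) = C(2,0) × 0.572^2 × 0.428^0 = 1 × 0.327184 × 1.0000 = 0.327184
Relative intensity = 0.327184 / 0.489632 × 100 = 66.8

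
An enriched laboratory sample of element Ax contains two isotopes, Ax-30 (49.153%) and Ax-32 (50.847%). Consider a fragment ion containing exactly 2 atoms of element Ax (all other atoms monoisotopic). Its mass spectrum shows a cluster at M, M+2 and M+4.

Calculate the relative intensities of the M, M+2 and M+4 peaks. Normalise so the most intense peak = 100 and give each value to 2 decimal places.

48.33 : 100.00 : 51.72

The 2 Ax atoms are independent, so intensities follow the terms of (0.49153 + 0.50847)^2.
P(M) = 0.49153^2 = 0.241602
P(M+2) = 2 × 0.49153^1 × 0.50847^1 = 0.499857
P(M+4) = 0.50847^2 = 0.258542
The M+2 peak is largest (0.499857); scaling to 100 gives 48.33 : 100.00 : 51.72.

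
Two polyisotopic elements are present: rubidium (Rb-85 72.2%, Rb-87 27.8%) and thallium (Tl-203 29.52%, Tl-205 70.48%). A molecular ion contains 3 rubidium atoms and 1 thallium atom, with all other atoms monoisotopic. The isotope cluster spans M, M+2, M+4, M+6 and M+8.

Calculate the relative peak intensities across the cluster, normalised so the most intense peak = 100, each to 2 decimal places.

Rubidium pattern (n=3): 0.37636705 : 0.43475086 : 0.16739714 : 0.02148495
Thallium pattern (n=1): 0.2952 : 0.7048
Convolve the two distributions (both contribute in 2-u steps):
  M: 0.37636705×0.2952 = 0.111104
  M+2: 0.37636705×0.7048 + 0.43475086×0.2952 = 0.393602
  M+4: 0.43475086×0.7048 + 0.16739714×0.2952 = 0.355828
  M+6: 0.16739714×0.7048 + 0.02148495×0.2952 = 0.124324
  M+8: 0.02148495×0.7048 = 0.015143
Scale to base peak (0.393602) = 100: 28.23 : 100.00 : 90.40 : 31.59 : 3.85

28.23 : 100.00 : 90.40 : 31.59 : 3.85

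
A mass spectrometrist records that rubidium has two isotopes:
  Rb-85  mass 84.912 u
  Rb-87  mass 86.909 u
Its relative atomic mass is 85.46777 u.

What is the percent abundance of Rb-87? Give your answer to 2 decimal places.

Let x be the fractional abundance of Rb-85; then Rb-87 has abundance 1 − x.
84.912·x + 86.909·(1 − x) = 85.46777
(84.912 − 86.909)·x = 85.46777 − 86.909
x = -1.44123 / -1.997 = 0.72170 → 72.17% Rb-85, 27.83% Rb-87.

27.83%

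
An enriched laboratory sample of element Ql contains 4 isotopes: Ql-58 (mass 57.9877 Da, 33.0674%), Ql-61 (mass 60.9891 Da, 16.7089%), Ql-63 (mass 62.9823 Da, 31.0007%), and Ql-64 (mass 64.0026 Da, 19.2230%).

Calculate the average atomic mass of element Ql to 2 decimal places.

Ar = Σ fᵢ·mᵢ = 0.330674 × 57.9877 + 0.167089 × 60.9891 + 0.310007 × 62.9823 + 0.192230 × 64.0026
= 19.17502 + 10.19061 + 19.52495 + 12.30322 = 61.19380 Da

61.19 Da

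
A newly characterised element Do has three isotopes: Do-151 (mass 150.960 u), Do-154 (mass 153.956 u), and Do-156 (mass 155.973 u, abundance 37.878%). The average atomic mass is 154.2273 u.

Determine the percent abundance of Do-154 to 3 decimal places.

45.677%

Let x and y be the fractions of Do-151 and Do-154. Then x + y = 1 − 0.37878 = 0.62122 and 150.960x + 153.956y = 154.2273 − 0.37878×155.973 = 95.14784706.
Substituting: 150.960x + 153.956(0.62122 − x) = 95.14784706
(150.960 − 153.956)x = -0.49269926  ⇒  x = 0.16445, y = 0.45677
Do-151: 16.445%, Do-154: 45.677%.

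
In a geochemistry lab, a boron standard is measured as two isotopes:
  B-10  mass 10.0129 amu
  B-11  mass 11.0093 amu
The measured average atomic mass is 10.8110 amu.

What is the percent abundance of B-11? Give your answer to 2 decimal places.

With x = fraction of B-10 (so B-11 is 1 − x):
10.0129·x + 11.0093·(1 − x) = 10.8110
(10.0129 − 11.0093)·x = 10.8110 − 11.0093
x = -0.1983 / -0.9964 = 0.19902 → 19.90% B-10, 80.10% B-11.

80.10%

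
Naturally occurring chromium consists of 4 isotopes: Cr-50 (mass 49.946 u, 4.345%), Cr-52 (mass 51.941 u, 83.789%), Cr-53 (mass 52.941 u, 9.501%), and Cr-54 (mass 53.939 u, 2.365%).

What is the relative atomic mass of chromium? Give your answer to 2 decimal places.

52.00 u

The abundance-weighted mean is 0.04345 × 49.946 + 0.83789 × 51.941 + 0.09501 × 52.941 + 0.02365 × 53.939
= 2.1702 + 43.5208 + 5.0299 + 1.2757 = 51.9966 u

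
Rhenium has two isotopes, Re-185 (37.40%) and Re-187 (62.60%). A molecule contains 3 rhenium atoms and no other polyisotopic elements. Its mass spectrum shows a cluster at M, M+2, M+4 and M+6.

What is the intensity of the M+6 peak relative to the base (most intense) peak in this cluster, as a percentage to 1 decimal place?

(0.3740 + 0.6260)^3 gives M 0.0523, M+2 0.2627, M+4 0.4397, M+6 0.2453; the largest is M+4.
P(M+4) = C(3,2) × 0.3740^1 × 0.6260^2 = 3 × 0.3740 × 0.391876 = 0.439685 (base)
P(M+6) = C(3,3) × 0.3740^0 × 0.6260^3 = 1 × 1.0000 × 0.24531438 = 0.245314
Relative intensity = 0.245314 / 0.439685 × 100 = 55.8

55.8%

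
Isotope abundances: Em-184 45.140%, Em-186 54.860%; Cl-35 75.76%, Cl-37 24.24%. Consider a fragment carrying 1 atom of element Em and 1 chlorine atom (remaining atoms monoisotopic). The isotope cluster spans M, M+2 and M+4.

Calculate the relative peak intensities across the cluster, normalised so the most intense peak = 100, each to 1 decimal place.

Element Em pattern (n=1): 0.4514 : 0.5486
Chlorine pattern (n=1): 0.7576 : 0.2424
Convolve the two distributions (both contribute in 2-u steps):
  M: 0.4514×0.7576 = 0.341981
  M+2: 0.4514×0.2424 + 0.5486×0.7576 = 0.525039
  M+4: 0.5486×0.2424 = 0.132981
Scale to base peak (0.525039) = 100: 65.1 : 100.0 : 25.3

65.1 : 100.0 : 25.3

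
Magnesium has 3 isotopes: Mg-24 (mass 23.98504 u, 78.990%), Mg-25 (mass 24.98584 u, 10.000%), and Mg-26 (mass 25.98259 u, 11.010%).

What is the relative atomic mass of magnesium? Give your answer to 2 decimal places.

The abundance-weighted mean is 0.78990 × 23.98504 + 0.10000 × 24.98584 + 0.11010 × 25.98259
= 18.945783 + 2.498584 + 2.860683 = 24.305050 u

24.31 u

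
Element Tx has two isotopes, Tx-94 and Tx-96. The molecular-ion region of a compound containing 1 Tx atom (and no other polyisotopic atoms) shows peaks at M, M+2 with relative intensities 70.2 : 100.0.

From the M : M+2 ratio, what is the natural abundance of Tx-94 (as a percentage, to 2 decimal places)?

41.25%

Let p = fractional abundance of Tx-94. I(M+2)/I(M) = [C(1,1)·p^0·(1−p)] / p^1 = 1·(1−p)/p = 100.0/70.2 = 1.4245
(1−p)/p = 1.4245/1 = 1.4245  ⇒  p = 1/(1 + 1.4245) = 0.4125
Tx-94: 41.25%, Tx-96: 58.75%.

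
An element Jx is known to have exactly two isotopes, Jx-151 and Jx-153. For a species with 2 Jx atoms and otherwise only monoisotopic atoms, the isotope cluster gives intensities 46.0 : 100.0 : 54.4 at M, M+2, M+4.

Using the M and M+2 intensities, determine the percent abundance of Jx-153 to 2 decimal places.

Write p for the Jx-151 fraction. I(M+2)/I(M) = [C(2,1)·p^1·(1−p)] / p^2 = 2·(1−p)/p = 100.0/46.0 = 2.1739
(1−p)/p = 2.1739/2 = 1.0870  ⇒  p = 1/(1 + 1.0870) = 0.4792
Jx-151: 47.92%, Jx-153: 52.08%.

52.08%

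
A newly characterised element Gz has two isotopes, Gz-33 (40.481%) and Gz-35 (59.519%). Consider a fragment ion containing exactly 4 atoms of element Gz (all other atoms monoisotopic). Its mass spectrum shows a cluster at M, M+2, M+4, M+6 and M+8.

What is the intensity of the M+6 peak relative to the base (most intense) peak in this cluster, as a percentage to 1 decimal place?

Term probabilities: M 0.0269, M+2 0.1579, M+4 0.3483, M+6 0.3414, M+8 0.1255. Base peak = M+4.
P(M+4) = C(4,2) × 0.40481^2 × 0.59519^2 = 6 × 0.16387114 × 0.35425114 = 0.348309 (base)
P(M+6) = C(4,3) × 0.40481^1 × 0.59519^3 = 4 × 0.40481 × 0.21084673 = 0.341411
Relative intensity = 0.341411 / 0.348309 × 100 = 98.0

98.0%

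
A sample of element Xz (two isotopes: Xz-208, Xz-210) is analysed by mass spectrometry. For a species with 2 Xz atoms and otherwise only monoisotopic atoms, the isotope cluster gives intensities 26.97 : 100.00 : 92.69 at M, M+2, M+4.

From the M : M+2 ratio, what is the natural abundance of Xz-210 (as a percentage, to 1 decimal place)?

Write p for the Xz-208 fraction. I(M+2)/I(M) = [C(2,1)·p^1·(1−p)] / p^2 = 2·(1−p)/p = 100.00/26.97 = 3.7078
(1−p)/p = 3.7078/2 = 1.8539  ⇒  p = 1/(1 + 1.8539) = 0.3504
Xz-208: 35.0%, Xz-210: 65.0%.

65.0%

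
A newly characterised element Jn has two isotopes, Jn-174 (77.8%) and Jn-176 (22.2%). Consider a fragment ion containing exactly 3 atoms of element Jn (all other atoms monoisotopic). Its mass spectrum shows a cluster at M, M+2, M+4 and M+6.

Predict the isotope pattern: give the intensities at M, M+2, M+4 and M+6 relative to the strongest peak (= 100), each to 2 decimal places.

100.00 : 85.60 : 24.43 : 2.32

Each Jn atom is independently Jn-174 (p = 0.778) or Jn-176 (q = 0.222); the cluster is the binomial expansion (p + q)^3.
P(M) = 0.778^3 = 0.470911
P(M+2) = 3 × 0.778^2 × 0.222^1 = 0.403119
P(M+4) = 3 × 0.778^1 × 0.222^2 = 0.115029
P(M+6) = 0.222^3 = 0.010941
The M peak is largest (0.470911); scaling to 100 gives 100.00 : 85.60 : 24.43 : 2.32.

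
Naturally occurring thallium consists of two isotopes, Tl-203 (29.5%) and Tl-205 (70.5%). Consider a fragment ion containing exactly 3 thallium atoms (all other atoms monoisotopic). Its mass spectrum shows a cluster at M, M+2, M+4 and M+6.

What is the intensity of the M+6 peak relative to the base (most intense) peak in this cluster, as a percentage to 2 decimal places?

79.66%

(0.295 + 0.705)^3 gives M 0.0257, M+2 0.1841, M+4 0.4399, M+6 0.3504; the largest is M+4.
P(M+4) = C(3,2) × 0.295^1 × 0.705^2 = 3 × 0.2950 × 0.497025 = 0.439867 (base)
P(M+6) = C(3,3) × 0.295^0 × 0.705^3 = 1 × 1.0000 × 0.35040263 = 0.350403
Relative intensity = 0.350403 / 0.439867 × 100 = 79.66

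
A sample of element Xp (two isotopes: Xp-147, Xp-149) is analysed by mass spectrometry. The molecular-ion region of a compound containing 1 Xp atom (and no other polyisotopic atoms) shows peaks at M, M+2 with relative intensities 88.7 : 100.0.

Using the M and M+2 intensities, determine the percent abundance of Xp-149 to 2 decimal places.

If p is the fraction of Xp that is Xp-147, then I(M+2)/I(M) = [C(1,1)·p^0·(1−p)] / p^1 = 1·(1−p)/p = 100.0/88.7 = 1.1274
(1−p)/p = 1.1274/1 = 1.1274  ⇒  p = 1/(1 + 1.1274) = 0.4701
Xp-147: 47.01%, Xp-149: 52.99%.

52.99%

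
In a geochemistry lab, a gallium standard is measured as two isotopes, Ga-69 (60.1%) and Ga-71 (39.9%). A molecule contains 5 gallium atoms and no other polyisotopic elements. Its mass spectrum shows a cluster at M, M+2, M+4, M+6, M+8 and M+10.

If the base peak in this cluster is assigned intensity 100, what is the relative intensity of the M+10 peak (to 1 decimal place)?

2.9

Term probabilities: M 0.0784, M+2 0.2603, M+4 0.3456, M+6 0.2294, M+8 0.0762, M+10 0.0101. Base peak = M+4.
P(M+4) = C(5,2) × 0.601^3 × 0.399^2 = 10 × 0.2170818 × 0.159201 = 0.345596 (base)
P(M+10) = C(5,5) × 0.601^0 × 0.399^5 = 1 × 1.0000 × 0.01011264 = 0.010113
Relative intensity = 0.010113 / 0.345596 × 100 = 2.9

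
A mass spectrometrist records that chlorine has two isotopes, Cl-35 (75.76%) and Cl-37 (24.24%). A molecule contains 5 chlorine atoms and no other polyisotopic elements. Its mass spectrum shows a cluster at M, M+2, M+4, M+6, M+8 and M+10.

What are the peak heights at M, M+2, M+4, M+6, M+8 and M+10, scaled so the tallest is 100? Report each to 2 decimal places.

Expanding (0.7576 + 0.2424)^5:
P(M) = 0.7576^5 = 0.249574
P(M+2) = 5 × 0.7576^4 × 0.2424^1 = 0.399266
P(M+4) = 10 × 0.7576^3 × 0.2424^2 = 0.255497
P(M+6) = 10 × 0.7576^2 × 0.2424^3 = 0.081748
P(M+8) = 5 × 0.7576^1 × 0.2424^4 = 0.013078
P(M+10) = 0.2424^5 = 0.000837
The M+2 peak is largest (0.399266); scaling to 100 gives 62.51 : 100.00 : 63.99 : 20.47 : 3.28 : 0.21.

62.51 : 100.00 : 63.99 : 20.47 : 3.28 : 0.21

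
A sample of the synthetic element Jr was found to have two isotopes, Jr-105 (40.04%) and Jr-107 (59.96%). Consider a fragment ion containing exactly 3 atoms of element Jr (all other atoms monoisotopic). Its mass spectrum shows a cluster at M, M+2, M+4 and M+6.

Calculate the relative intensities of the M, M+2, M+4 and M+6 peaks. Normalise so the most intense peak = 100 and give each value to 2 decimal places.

14.86 : 66.78 : 100.00 : 49.92

Each Jr atom is independently Jr-105 (p = 0.4004) or Jr-107 (q = 0.5996); the cluster is the binomial expansion (p + q)^3.
P(M) = 0.4004^3 = 0.064192
P(M+2) = 3 × 0.4004^2 × 0.5996^1 = 0.288384
P(M+4) = 3 × 0.4004^1 × 0.5996^2 = 0.431856
P(M+6) = 0.5996^3 = 0.215568
The M+4 peak is largest (0.431856); scaling to 100 gives 14.86 : 66.78 : 100.00 : 49.92.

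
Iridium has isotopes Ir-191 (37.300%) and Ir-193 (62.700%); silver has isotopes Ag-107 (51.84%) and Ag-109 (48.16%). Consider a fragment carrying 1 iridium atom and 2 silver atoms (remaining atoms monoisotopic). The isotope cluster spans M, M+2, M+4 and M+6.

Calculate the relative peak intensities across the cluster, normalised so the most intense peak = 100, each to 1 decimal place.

Iridium pattern (n=1): 0.3730 : 0.6270
Silver pattern (n=2): 0.26873856 : 0.49932288 : 0.23193856
Convolve the two distributions (both contribute in 2-u steps):
  M: 0.3730×0.26873856 = 0.100239
  M+2: 0.3730×0.49932288 + 0.6270×0.26873856 = 0.354747
  M+4: 0.3730×0.23193856 + 0.6270×0.49932288 = 0.399589
  M+6: 0.6270×0.23193856 = 0.145425
Scale to base peak (0.399589) = 100: 25.1 : 88.8 : 100.0 : 36.4

25.1 : 88.8 : 100.0 : 36.4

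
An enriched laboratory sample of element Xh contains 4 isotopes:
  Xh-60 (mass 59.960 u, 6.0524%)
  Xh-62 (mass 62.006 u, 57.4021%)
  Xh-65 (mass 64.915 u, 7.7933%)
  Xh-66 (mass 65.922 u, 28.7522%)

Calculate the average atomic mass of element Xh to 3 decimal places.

Ar = Σ fᵢ·mᵢ = 0.060524 × 59.960 + 0.574021 × 62.006 + 0.077933 × 64.915 + 0.287522 × 65.922
= 3.6290 + 35.5927 + 5.0590 + 18.9540 = 63.2347 u

63.235 u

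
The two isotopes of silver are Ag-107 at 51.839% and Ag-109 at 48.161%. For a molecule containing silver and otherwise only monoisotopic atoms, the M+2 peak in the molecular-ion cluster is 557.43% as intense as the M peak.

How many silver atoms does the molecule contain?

6

The M+2/M ratio from n Ag atoms is n · q/p = n · 0.48161/0.51839.
n = 5.5743 × 0.51839/0.48161 = 6.00 ≈ 6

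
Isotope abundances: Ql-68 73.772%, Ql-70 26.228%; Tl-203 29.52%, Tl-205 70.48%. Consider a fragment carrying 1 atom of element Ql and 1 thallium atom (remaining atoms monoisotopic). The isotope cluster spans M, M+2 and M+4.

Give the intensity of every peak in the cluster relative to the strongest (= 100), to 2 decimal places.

36.46 : 100.00 : 30.94

Element Ql pattern (n=1): 0.73772 : 0.26228
Thallium pattern (n=1): 0.2952 : 0.7048
Convolve the two distributions (both contribute in 2-u steps):
  M: 0.73772×0.2952 = 0.217775
  M+2: 0.73772×0.7048 + 0.26228×0.2952 = 0.597370
  M+4: 0.26228×0.7048 = 0.184855
Scale to base peak (0.597370) = 100: 36.46 : 100.00 : 30.94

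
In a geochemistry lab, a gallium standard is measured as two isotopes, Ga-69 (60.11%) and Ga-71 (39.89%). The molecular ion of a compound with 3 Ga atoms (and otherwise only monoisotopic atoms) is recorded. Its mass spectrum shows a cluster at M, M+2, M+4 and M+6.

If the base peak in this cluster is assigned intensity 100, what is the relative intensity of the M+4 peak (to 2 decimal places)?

Binomial terms of (0.6011 + 0.3989)^3: M 0.2172, M+2 0.4324, M+4 0.2869, M+6 0.0635 → M+2 is the base peak.
P(M+2) = C(3,1) × 0.6011^2 × 0.3989^1 = 3 × 0.36132121 × 0.3989 = 0.432393 (base)
P(M+4) = C(3,2) × 0.6011^1 × 0.3989^2 = 3 × 0.6011 × 0.15912121 = 0.286943
Relative intensity = 0.286943 / 0.432393 × 100 = 66.36

66.36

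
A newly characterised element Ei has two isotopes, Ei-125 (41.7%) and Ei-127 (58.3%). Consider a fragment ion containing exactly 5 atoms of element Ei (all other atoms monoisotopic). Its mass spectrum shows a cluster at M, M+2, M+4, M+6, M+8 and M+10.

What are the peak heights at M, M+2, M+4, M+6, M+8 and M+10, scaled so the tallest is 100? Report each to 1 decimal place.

3.7 : 25.6 : 71.5 : 100.0 : 69.9 : 19.5

The 5 Ei atoms are independent, so intensities follow the terms of (0.417 + 0.583)^5.
P(M) = 0.417^5 = 0.012609
P(M+2) = 5 × 0.417^4 × 0.583^1 = 0.088142
P(M+4) = 10 × 0.417^3 × 0.583^2 = 0.246459
P(M+6) = 10 × 0.417^2 × 0.583^3 = 0.344570
P(M+8) = 5 × 0.417^1 × 0.583^4 = 0.240869
P(M+10) = 0.583^5 = 0.067351
The M+6 peak is largest (0.344570); scaling to 100 gives 3.7 : 25.6 : 71.5 : 100.0 : 69.9 : 19.5.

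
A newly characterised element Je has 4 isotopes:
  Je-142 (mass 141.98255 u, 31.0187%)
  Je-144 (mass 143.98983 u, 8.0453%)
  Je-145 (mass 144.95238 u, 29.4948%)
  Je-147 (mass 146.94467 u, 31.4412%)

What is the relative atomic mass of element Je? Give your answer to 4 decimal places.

The abundance-weighted mean is 0.310187 × 141.98255 + 0.080453 × 143.98983 + 0.294948 × 144.95238 + 0.314412 × 146.94467
= 44.041141 + 11.584414 + 42.753415 + 46.201168 = 144.580138 u

144.5801 u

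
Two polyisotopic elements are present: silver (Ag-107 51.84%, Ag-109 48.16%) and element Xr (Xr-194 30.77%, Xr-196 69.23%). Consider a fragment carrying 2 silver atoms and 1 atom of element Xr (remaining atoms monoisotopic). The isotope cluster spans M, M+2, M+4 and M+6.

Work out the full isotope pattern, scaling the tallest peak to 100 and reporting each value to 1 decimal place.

Silver pattern (n=2): 0.26873856 : 0.49932288 : 0.23193856
Element Xr pattern (n=1): 0.3077 : 0.6923
Convolve the two distributions (both contribute in 2-u steps):
  M: 0.26873856×0.3077 = 0.082691
  M+2: 0.26873856×0.6923 + 0.49932288×0.3077 = 0.339689
  M+4: 0.49932288×0.6923 + 0.23193856×0.3077 = 0.417049
  M+6: 0.23193856×0.6923 = 0.160571
Scale to base peak (0.417049) = 100: 19.8 : 81.5 : 100.0 : 38.5

19.8 : 81.5 : 100.0 : 38.5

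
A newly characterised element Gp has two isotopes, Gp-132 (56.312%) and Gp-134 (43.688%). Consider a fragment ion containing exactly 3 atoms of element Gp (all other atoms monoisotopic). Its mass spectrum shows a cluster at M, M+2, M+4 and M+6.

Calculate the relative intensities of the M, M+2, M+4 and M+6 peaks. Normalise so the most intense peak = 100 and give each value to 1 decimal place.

Expanding (0.56312 + 0.43688)^3:
P(M) = 0.56312^3 = 0.178568
P(M+2) = 3 × 0.56312^2 × 0.43688^1 = 0.415609
P(M+4) = 3 × 0.56312^1 × 0.43688^2 = 0.322438
P(M+6) = 0.43688^3 = 0.083385
The M+2 peak is largest (0.415609); scaling to 100 gives 43.0 : 100.0 : 77.6 : 20.1.

43.0 : 100.0 : 77.6 : 20.1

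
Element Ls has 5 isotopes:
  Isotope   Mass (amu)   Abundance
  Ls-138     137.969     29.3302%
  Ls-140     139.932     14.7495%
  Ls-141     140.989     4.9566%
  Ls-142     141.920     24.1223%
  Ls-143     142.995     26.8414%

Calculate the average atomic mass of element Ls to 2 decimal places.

140.71 amu

Weight each isotope mass by its fractional abundance: 0.293302 × 137.969 + 0.147495 × 139.932 + 0.049566 × 140.989 + 0.241223 × 141.920 + 0.268414 × 142.995
= 40.4666 + 20.6393 + 6.9883 + 34.2344 + 38.3819 = 140.7105 amu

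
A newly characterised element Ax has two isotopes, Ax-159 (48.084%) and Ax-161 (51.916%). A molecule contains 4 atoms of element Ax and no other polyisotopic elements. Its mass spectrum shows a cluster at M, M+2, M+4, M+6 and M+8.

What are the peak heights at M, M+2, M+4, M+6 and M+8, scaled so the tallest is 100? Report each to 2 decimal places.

14.30 : 61.75 : 100.00 : 71.98 : 19.43

The 4 Ax atoms are independent, so intensities follow the terms of (0.48084 + 0.51916)^4.
P(M) = 0.48084^4 = 0.053457
P(M+2) = 4 × 0.48084^3 × 0.51916^1 = 0.230868
P(M+4) = 6 × 0.48084^2 × 0.51916^2 = 0.373899
P(M+6) = 4 × 0.48084^1 × 0.51916^3 = 0.269131
P(M+8) = 0.51916^4 = 0.072645
The M+4 peak is largest (0.373899); scaling to 100 gives 14.30 : 61.75 : 100.00 : 71.98 : 19.43.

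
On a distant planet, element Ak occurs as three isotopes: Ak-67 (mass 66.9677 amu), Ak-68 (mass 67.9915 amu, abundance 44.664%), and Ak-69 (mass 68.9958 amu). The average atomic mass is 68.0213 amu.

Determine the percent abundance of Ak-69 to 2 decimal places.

29.40%

Let x and y be the fractions of Ak-67 and Ak-69. Then x + y = 1 − 0.44664 = 0.55336 and 66.9677x + 68.9958y = 68.0213 − 0.44664×67.9915 = 37.65357644.
Substituting: 66.9677x + 68.9958(0.55336 − x) = 37.65357644
(66.9677 − 68.9958)x = -0.525939448  ⇒  x = 0.25933, y = 0.29403
Ak-67: 25.93%, Ak-69: 29.40%.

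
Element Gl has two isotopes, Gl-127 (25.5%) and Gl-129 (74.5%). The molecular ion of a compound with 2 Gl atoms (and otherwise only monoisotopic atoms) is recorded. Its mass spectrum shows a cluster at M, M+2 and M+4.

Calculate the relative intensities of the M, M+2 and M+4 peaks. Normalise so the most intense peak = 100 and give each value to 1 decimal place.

Expanding (0.255 + 0.745)^2:
P(M) = 0.255^2 = 0.065025
P(M+2) = 2 × 0.255^1 × 0.745^1 = 0.379950
P(M+4) = 0.745^2 = 0.555025
The M+4 peak is largest (0.555025); scaling to 100 gives 11.7 : 68.5 : 100.0.

11.7 : 68.5 : 100.0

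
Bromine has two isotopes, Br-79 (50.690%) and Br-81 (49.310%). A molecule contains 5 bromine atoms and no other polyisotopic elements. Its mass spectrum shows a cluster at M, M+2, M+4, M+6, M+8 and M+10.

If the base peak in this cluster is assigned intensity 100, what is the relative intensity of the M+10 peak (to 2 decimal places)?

9.21

Binomial terms of (0.50690 + 0.49310)^5: M 0.0335, M+2 0.1628, M+4 0.3167, M+6 0.3081, M+8 0.1498, M+10 0.0292 → M+4 is the base peak.
P(M+4) = C(5,2) × 0.50690^3 × 0.49310^2 = 10 × 0.13024674 × 0.24314761 = 0.316692 (base)
P(M+10) = C(5,5) × 0.50690^0 × 0.49310^5 = 1 × 1.0000 × 0.02915245 = 0.029152
Relative intensity = 0.029152 / 0.316692 × 100 = 9.21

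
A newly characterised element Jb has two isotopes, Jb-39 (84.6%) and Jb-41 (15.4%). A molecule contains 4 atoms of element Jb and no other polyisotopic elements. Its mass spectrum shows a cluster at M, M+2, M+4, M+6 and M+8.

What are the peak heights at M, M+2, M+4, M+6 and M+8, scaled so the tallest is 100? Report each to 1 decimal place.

100.0 : 72.8 : 19.9 : 2.4 : 0.1

Expanding (0.846 + 0.154)^4:
P(M) = 0.846^4 = 0.512249
P(M+2) = 4 × 0.846^3 × 0.154^1 = 0.372985
P(M+4) = 6 × 0.846^2 × 0.154^2 = 0.101844
P(M+6) = 4 × 0.846^1 × 0.154^3 = 0.012359
P(M+8) = 0.154^4 = 0.000562
The M peak is largest (0.512249); scaling to 100 gives 100.0 : 72.8 : 19.9 : 2.4 : 0.1.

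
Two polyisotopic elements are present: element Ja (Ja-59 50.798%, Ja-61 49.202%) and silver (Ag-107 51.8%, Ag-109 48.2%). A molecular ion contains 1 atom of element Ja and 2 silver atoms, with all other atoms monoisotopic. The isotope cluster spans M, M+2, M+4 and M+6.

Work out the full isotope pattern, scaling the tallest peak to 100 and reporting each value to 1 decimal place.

35.3 : 100.0 : 94.3 : 29.6

Element Ja pattern (n=1): 0.50798 : 0.49202
Silver pattern (n=2): 0.268324 : 0.499352 : 0.232324
Convolve the two distributions (both contribute in 2-u steps):
  M: 0.50798×0.268324 = 0.136303
  M+2: 0.50798×0.499352 + 0.49202×0.268324 = 0.385682
  M+4: 0.50798×0.232324 + 0.49202×0.499352 = 0.363707
  M+6: 0.49202×0.232324 = 0.114308
Scale to base peak (0.385682) = 100: 35.3 : 100.0 : 94.3 : 29.6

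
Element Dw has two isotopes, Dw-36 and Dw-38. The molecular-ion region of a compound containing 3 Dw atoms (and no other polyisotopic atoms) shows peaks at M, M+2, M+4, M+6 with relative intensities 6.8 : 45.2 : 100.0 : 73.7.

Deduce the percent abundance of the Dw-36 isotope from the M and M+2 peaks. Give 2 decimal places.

If p is the fraction of Dw that is Dw-36, then I(M+2)/I(M) = [C(3,1)·p^2·(1−p)] / p^3 = 3·(1−p)/p = 45.2/6.8 = 6.6471
(1−p)/p = 6.6471/3 = 2.2157  ⇒  p = 1/(1 + 2.2157) = 0.3110
Dw-36: 31.10%, Dw-38: 68.90%.

31.10%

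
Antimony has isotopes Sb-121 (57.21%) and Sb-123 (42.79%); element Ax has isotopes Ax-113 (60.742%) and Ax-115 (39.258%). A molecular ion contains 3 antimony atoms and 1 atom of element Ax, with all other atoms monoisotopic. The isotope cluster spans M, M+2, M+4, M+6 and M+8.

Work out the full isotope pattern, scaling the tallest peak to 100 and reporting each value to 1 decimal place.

32.0 : 92.4 : 100.0 : 48.0 : 8.6

Antimony pattern (n=3): 0.18724742 : 0.42015297 : 0.3142518 : 0.07834781
Element Ax pattern (n=1): 0.60742 : 0.39258
Convolve the two distributions (both contribute in 2-u steps):
  M: 0.18724742×0.60742 = 0.113738
  M+2: 0.18724742×0.39258 + 0.42015297×0.60742 = 0.328719
  M+4: 0.42015297×0.39258 + 0.3142518×0.60742 = 0.355826
  M+6: 0.3142518×0.39258 + 0.07834781×0.60742 = 0.170959
  M+8: 0.07834781×0.39258 = 0.030758
Scale to base peak (0.355826) = 100: 32.0 : 92.4 : 100.0 : 48.0 : 8.6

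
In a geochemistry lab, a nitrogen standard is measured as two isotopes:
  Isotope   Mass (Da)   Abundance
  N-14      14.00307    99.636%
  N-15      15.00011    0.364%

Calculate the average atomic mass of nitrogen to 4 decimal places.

The abundance-weighted mean is 0.99636 × 14.00307 + 0.00364 × 15.00011
= 13.952099 + 0.054600 = 14.006699 Da

14.0067 Da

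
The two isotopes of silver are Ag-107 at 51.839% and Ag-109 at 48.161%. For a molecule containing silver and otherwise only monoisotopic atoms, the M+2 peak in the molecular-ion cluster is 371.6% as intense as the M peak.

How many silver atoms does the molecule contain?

4

With n Ag atoms, P(M+2)/P(M) = C(n,1)·p^(n−1)q / p^n = n·q/p = n · 0.48161/0.51839.
n = 3.716 × 0.51839/0.48161 = 4.00 ≈ 4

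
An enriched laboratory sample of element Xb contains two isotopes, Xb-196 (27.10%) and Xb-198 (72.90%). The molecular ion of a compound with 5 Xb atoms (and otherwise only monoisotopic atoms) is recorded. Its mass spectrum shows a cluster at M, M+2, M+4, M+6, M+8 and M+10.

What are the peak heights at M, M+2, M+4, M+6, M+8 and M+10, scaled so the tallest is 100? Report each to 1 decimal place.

0.4 : 5.1 : 27.6 : 74.3 : 100.0 : 53.8

Expanding (0.2710 + 0.7290)^5:
P(M) = 0.2710^5 = 0.001462
P(M+2) = 5 × 0.2710^4 × 0.7290^1 = 0.019660
P(M+4) = 10 × 0.2710^3 × 0.7290^2 = 0.105770
P(M+6) = 10 × 0.2710^2 × 0.7290^3 = 0.284525
P(M+8) = 5 × 0.2710^1 × 0.7290^4 = 0.382692
P(M+10) = 0.7290^5 = 0.205891
The M+8 peak is largest (0.382692); scaling to 100 gives 0.4 : 5.1 : 27.6 : 74.3 : 100.0 : 53.8.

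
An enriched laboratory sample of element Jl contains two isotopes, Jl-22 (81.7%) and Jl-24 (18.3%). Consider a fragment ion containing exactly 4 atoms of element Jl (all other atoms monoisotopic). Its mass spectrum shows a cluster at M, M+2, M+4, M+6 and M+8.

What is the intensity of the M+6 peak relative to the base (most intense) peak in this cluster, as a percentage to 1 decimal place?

Binomial terms of (0.817 + 0.183)^4: M 0.4455, M+2 0.3992, M+4 0.1341, M+6 0.0200, M+8 0.0011 → M is the base peak.
P(M) = C(4,0) × 0.817^4 × 0.183^0 = 1 × 0.44554157 × 1.0000 = 0.445542 (base)
P(M+6) = C(4,3) × 0.817^1 × 0.183^3 = 4 × 0.8170 × 0.00612849 = 0.020028
Relative intensity = 0.020028 / 0.445542 × 100 = 4.5

4.5%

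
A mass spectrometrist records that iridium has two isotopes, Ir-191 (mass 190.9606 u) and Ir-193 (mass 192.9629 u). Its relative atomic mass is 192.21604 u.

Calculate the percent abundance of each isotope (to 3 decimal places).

Writing the weighted mean with unknown fraction x of Ir-191:
190.9606·x + 192.9629·(1 − x) = 192.21604
(190.9606 − 192.9629)·x = 192.21604 − 192.9629
x = -0.74686 / -2.0023 = 0.37300 → 37.300% Ir-191, 62.700% Ir-193.

Ir-191: 37.300%, Ir-193: 62.700%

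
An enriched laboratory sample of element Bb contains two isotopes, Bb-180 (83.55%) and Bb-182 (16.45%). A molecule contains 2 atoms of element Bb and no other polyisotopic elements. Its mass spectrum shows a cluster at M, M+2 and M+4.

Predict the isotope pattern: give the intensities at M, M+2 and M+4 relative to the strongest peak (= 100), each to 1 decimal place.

Each Bb atom is independently Bb-180 (p = 0.8355) or Bb-182 (q = 0.1645); the cluster is the binomial expansion (p + q)^2.
P(M) = 0.8355^2 = 0.698060
P(M+2) = 2 × 0.8355^1 × 0.1645^1 = 0.274879
P(M+4) = 0.1645^2 = 0.027060
The M peak is largest (0.698060); scaling to 100 gives 100.0 : 39.4 : 3.9.

100.0 : 39.4 : 3.9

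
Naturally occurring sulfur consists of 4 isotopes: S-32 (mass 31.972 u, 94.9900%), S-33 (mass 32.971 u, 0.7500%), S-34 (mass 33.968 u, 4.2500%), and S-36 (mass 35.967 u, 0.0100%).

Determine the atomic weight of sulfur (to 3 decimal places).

The abundance-weighted mean is 0.949900 × 31.972 + 0.007500 × 32.971 + 0.042500 × 33.968 + 0.000100 × 35.967
= 30.3702 + 0.2473 + 1.4436 + 0.0036 = 32.0647 u

32.065 u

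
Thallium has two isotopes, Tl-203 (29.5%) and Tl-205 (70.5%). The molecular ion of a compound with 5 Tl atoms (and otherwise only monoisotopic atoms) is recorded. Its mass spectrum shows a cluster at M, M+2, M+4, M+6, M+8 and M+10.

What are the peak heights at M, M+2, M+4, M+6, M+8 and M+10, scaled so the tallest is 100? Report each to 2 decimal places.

Each Tl atom is independently Tl-203 (p = 0.295) or Tl-205 (q = 0.705); the cluster is the binomial expansion (p + q)^5.
P(M) = 0.295^5 = 0.002234
P(M+2) = 5 × 0.295^4 × 0.705^1 = 0.026696
P(M+4) = 10 × 0.295^3 × 0.705^2 = 0.127598
P(M+6) = 10 × 0.295^2 × 0.705^3 = 0.304938
P(M+8) = 5 × 0.295^1 × 0.705^4 = 0.364375
P(M+10) = 0.705^5 = 0.174159
The M+8 peak is largest (0.364375); scaling to 100 gives 0.61 : 7.33 : 35.02 : 83.69 : 100.00 : 47.80.

0.61 : 7.33 : 35.02 : 83.69 : 100.00 : 47.80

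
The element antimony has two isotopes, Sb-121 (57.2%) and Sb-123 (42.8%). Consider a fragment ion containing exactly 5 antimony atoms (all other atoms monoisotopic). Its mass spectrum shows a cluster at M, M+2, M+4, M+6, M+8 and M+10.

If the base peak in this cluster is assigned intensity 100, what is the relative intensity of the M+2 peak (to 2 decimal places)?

Term probabilities: M 0.0612, M+2 0.2291, M+4 0.3428, M+6 0.2565, M+8 0.0960, M+10 0.0144. Base peak = M+4.
P(M+4) = C(5,2) × 0.572^3 × 0.428^2 = 10 × 0.18714925 × 0.183184 = 0.342827 (base)
P(M+2) = C(5,1) × 0.572^4 × 0.428^1 = 5 × 0.10704937 × 0.4280 = 0.229086
Relative intensity = 0.229086 / 0.342827 × 100 = 66.82

66.82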